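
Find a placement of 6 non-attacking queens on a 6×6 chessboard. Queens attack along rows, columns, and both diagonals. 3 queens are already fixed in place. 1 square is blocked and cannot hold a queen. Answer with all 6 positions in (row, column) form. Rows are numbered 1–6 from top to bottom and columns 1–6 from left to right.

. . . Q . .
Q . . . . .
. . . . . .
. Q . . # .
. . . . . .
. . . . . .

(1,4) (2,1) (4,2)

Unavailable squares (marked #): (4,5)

Row 3: attacked by (1,4)→{2,4,6}; (2,1)→{1,2}; (4,2)→{1,2,3}. Safe: 5. Place at column 5.
Row 5: attacked by (1,4)→{4}; (2,1)→{1,4}; (3,5)→{3,5}; (4,2)→{1,2,3}. Safe: 6. Place at column 6.
Row 6: attacked by (1,4)→{4}; (2,1)→{1,5}; (3,5)→{2,5}; (4,2)→{2,4}; (5,6)→{5,6}. Safe: 3. Place at column 3.
Columns [4, 1, 5, 2, 6, 3], r−c [-3, 1, -2, 2, -1, 3], r+c [5, 3, 8, 6, 11, 9] are all distinct, so no two queens attack.

(1,4) (2,1) (3,5) (4,2) (5,6) (6,3)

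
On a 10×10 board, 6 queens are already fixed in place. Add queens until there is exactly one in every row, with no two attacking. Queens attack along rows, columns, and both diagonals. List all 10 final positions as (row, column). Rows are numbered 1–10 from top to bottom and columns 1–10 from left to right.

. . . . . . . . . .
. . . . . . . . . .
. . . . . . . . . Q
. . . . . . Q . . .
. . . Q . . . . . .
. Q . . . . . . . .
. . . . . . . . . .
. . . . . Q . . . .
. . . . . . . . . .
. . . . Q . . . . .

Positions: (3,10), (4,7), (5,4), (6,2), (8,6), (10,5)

(1,1) (2,8) (3,10) (4,7) (5,4) (6,2) (7,9) (8,6) (9,3) (10,5)

Row 1: attacked by (3,10)→{8,10}; (4,7)→{4,7,10}; (5,4)→{4,8}; (6,2)→{2,7}; (8,6)→{6}; (10,5)→{5}. Safe: 1, 3, 9. Place at column 1.
Row 2: attacked by (1,1)→{1,2}; (3,10)→{9,10}; (4,7)→{5,7,9}; (5,4)→{1,4,7}; (6,2)→{2,6}; (8,6)→{6}; (10,5)→{5}. Safe: 3, 8. Place at column 8.
Row 7: attacked by (1,1)→{1,7}; (2,8)→{3,8}; (3,10)→{6,10}; (4,7)→{4,7,10}; (5,4)→{2,4,6}; (6,2)→{1,2,3}; (8,6)→{5,6,7}; (10,5)→{2,5,8}. Safe: 9. Place at column 9.
Row 9: attacked by (1,1)→{1,9}; (2,8)→{1,8}; (3,10)→{4,10}; (4,7)→{2,7}; (5,4)→{4,8}; (6,2)→{2,5}; (7,9)→{7,9}; (8,6)→{5,6,7}; (10,5)→{4,5,6}. Safe: 3. Place at column 3.
Columns [1, 8, 10, 7, 4, 2, 9, 6, 3, 5], r−c [0, -6, -7, -3, 1, 4, -2, 2, 6, 5], r+c [2, 10, 13, 11, 9, 8, 16, 14, 12, 15] are all distinct, so no two queens attack.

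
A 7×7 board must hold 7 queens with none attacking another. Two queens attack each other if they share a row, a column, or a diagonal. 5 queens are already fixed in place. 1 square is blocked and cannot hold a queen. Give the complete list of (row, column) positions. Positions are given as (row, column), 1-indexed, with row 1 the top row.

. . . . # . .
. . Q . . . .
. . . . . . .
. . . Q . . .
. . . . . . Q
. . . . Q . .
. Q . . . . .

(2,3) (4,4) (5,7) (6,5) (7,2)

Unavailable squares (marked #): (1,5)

Row 1: attacked by (2,3)→{2,3,4}; (4,4)→{1,4,7}; (5,7)→{3,7}; (6,5)→{5}; (7,2)→{2}. Blocked: 5. Safe: 6. Place at column 6.
Row 3: attacked by (1,6)→{4,6}; (2,3)→{2,3,4}; (4,4)→{3,4,5}; (5,7)→{5,7}; (6,5)→{2,5}; (7,2)→{2,6}. Safe: 1. Place at column 1.
Columns [6, 3, 1, 4, 7, 5, 2], r−c [-5, -1, 2, 0, -2, 1, 5], r+c [7, 5, 4, 8, 12, 11, 9] are all distinct, so no two queens attack.

(1,6) (2,3) (3,1) (4,4) (5,7) (6,5) (7,2)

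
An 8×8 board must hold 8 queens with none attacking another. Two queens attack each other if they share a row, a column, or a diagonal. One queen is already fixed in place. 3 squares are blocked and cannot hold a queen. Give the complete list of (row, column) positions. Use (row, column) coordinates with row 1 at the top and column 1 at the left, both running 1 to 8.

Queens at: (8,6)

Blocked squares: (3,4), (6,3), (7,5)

(1,5) (2,1) (3,8) (4,4) (5,2) (6,7) (7,3) (8,6)

Row 1: attacked by (8,6)→{6}. Safe: 1, 2, 3, 4, 5, 7, 8. Place at column 5.
Row 2: attacked by (1,5)→{4,5,6}; (8,6)→{6}. Safe: 1, 2, 3, 7, 8. Place at column 1.
Row 3: attacked by (1,5)→{3,5,7}; (2,1)→{1,2}; (8,6)→{1,6}. Blocked: 4. Safe: 8. Place at column 8.
Row 4: attacked by (1,5)→{2,5,8}; (2,1)→{1,3}; (3,8)→{7,8}; (8,6)→{2,6}. Safe: 4. Place at column 4.
Row 5: attacked by (1,5)→{1,5}; (2,1)→{1,4}; (3,8)→{6,8}; (4,4)→{3,4,5}; (8,6)→{3,6}. Safe: 2, 7. Place at column 2.
Row 6: attacked by (1,5)→{5}; (2,1)→{1,5}; (3,8)→{5,8}; (4,4)→{2,4,6}; (5,2)→{1,2,3}; (8,6)→{4,6,8}. Blocked: 3. Safe: 7. Place at column 7.
Row 7: attacked by (1,5)→{5}; (2,1)→{1,6}; (3,8)→{4,8}; (4,4)→{1,4,7}; (5,2)→{2,4}; (6,7)→{6,7,8}; (8,6)→{5,6,7}. Blocked: 5. Safe: 3. Place at column 3.
Columns [5, 1, 8, 4, 2, 7, 3, 6], r−c [-4, 1, -5, 0, 3, -1, 4, 2], r+c [6, 3, 11, 8, 7, 13, 10, 14] are all distinct, so no two queens attack.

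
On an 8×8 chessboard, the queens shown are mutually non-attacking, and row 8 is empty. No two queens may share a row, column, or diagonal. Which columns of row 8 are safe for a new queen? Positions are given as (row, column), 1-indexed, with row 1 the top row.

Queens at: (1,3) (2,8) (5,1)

columns 5, 6, 7

(1,3) attacks row 8 at column 3.
(2,8) attacks row 8 at column 8 and diagonals 2.
(5,1) attacks row 8 at column 1 and diagonals 4.
Attacked columns: {1, 2, 3, 4, 8}. Safe: {5, 6, 7}.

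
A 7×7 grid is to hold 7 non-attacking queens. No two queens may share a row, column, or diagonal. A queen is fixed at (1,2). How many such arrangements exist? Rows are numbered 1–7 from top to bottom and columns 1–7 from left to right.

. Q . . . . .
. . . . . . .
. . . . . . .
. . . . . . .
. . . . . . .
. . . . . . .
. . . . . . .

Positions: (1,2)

Branch on row 2: col 4 → 2; col 5 → 3; col 6 → 1; col 7 → 1.
Sum: 2 + 3 + 1 + 1 = 7.

7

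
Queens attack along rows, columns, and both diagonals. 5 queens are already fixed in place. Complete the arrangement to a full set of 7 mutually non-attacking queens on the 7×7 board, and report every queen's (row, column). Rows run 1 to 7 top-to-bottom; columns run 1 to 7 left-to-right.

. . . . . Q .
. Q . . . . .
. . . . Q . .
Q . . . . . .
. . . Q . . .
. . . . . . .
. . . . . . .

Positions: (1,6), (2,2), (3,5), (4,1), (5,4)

Row 6: attacked by (1,6)→{1,6}; (2,2)→{2,6}; (3,5)→{2,5}; (4,1)→{1,3}; (5,4)→{3,4,5}. Safe: 7. Place at column 7.
Row 7: attacked by (1,6)→{6}; (2,2)→{2,7}; (3,5)→{1,5}; (4,1)→{1,4}; (5,4)→{2,4,6}; (6,7)→{6,7}. Safe: 3. Place at column 3.
Columns [6, 2, 5, 1, 4, 7, 3], r−c [-5, 0, -2, 3, 1, -1, 4], r+c [7, 4, 8, 5, 9, 13, 10] are all distinct, so no two queens attack.

(1,6) (2,2) (3,5) (4,1) (5,4) (6,7) (7,3)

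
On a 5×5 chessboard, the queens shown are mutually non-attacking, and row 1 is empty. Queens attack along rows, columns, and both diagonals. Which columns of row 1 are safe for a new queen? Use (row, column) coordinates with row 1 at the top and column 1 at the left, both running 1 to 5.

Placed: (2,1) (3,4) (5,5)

columns 3

(2,1) attacks row 1 at column 1 and diagonals 2.
(3,4) attacks row 1 at column 4 and diagonals 2.
(5,5) attacks row 1 at column 5 and diagonals 1.
Attacked columns: {1, 2, 4, 5}. Safe: {3}.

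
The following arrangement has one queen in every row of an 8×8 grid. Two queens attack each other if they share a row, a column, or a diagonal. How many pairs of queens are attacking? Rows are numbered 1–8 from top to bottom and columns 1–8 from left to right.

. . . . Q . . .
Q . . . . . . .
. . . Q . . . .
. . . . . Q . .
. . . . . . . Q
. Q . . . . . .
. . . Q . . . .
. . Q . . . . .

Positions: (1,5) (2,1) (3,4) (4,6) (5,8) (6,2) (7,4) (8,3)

2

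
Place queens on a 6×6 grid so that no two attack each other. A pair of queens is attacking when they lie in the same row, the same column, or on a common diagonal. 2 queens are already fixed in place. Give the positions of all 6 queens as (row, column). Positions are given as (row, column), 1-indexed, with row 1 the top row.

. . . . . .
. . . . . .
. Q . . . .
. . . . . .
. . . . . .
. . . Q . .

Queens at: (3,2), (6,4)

(1,3) (2,6) (3,2) (4,5) (5,1) (6,4)

Row 1: attacked by (3,2)→{2,4}; (6,4)→{4}. Safe: 1, 3, 5, 6. Place at column 3.
Row 2: attacked by (1,3)→{2,3,4}; (3,2)→{1,2,3}; (6,4)→{4}. Safe: 5, 6. Place at column 6.
Row 4: attacked by (1,3)→{3,6}; (2,6)→{4,6}; (3,2)→{1,2,3}; (6,4)→{2,4,6}. Safe: 5. Place at column 5.
Row 5: attacked by (1,3)→{3}; (2,6)→{3,6}; (3,2)→{2,4}; (4,5)→{4,5,6}; (6,4)→{3,4,5}. Safe: 1. Place at column 1.
Columns [3, 6, 2, 5, 1, 4], r−c [-2, -4, 1, -1, 4, 2], r+c [4, 8, 5, 9, 6, 10] are all distinct, so no two queens attack.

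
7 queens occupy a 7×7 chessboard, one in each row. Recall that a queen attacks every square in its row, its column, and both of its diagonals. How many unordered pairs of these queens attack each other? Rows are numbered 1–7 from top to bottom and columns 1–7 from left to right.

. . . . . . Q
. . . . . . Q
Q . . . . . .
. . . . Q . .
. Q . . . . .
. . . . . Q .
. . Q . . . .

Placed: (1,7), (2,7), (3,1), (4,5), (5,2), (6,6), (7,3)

2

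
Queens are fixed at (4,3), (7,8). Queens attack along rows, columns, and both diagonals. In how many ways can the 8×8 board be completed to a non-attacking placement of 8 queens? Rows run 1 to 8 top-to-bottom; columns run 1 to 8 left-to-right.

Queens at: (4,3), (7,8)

2

Branch on row 1: col 1 → 0; col 4 → 1; col 5 → 0; col 7 → 1.
Sum: 0 + 1 + 0 + 1 = 2.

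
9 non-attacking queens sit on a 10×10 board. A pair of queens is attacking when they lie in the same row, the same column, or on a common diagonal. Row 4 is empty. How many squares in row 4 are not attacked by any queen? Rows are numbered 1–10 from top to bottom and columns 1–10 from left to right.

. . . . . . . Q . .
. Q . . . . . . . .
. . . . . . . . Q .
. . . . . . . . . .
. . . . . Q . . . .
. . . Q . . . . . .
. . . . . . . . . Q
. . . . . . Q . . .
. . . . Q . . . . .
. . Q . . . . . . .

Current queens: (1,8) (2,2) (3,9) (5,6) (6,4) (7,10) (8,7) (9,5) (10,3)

1

(1,8) attacks row 4 at column 8 and diagonals 5.
(2,2) attacks row 4 at column 2 and diagonals 4.
(3,9) attacks row 4 at column 9 and diagonals 8, 10.
(5,6) attacks row 4 at column 6 and diagonals 5, 7.
(6,4) attacks row 4 at column 4 and diagonals 2, 6.
(7,10) attacks row 4 at column 10 and diagonals 7.
(8,7) attacks row 4 at column 7 and diagonals 3.
(9,5) attacks row 4 at column 5 and diagonals 10.
(10,3) attacks row 4 at column 3 and diagonals 9.
Attacked columns: {2, 3, 4, 5, 6, 7, 8, 9, 10}. Safe: {1}.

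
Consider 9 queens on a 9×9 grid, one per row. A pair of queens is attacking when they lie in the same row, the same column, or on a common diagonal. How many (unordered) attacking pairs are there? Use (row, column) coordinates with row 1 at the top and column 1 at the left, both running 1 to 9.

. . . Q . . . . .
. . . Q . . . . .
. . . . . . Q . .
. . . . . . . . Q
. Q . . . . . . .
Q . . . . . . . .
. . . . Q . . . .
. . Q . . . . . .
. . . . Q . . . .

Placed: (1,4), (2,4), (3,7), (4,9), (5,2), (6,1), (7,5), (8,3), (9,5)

4

Same column: (1,4)–(2,4) (column 4); (7,5)–(9,5) (column 5).
Same diagonal: (5,2)–(6,1) (|5−6| = |2−1| = 1); (6,1)–(8,3) (|6−8| = |1−3| = 2).
Total attacking pairs: 4.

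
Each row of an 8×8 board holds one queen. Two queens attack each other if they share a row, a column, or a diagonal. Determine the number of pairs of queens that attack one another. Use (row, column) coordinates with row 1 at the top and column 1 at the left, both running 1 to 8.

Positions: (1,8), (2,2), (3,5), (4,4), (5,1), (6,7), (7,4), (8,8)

6

Same column: (1,8)–(8,8) (column 8); (4,4)–(7,4) (column 4).
Same diagonal: (2,2)–(4,4) (|2−4| = |2−4| = 2); (2,2)–(8,8) (|2−8| = |2−8| = 6); (3,5)–(4,4) (|3−4| = |5−4| = 1); (4,4)–(8,8) (|4−8| = |4−8| = 4).
Total attacking pairs: 6.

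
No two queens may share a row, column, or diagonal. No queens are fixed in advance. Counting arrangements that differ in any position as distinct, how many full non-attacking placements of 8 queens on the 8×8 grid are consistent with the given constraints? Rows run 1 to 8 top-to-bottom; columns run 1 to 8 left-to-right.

Branch on row 1: col 1 → 4; col 2 → 8; col 3 → 16; col 4 → 18; col 5 → 18; col 6 → 16; col 7 → 8; col 8 → 4.
Sum: 4 + 8 + 16 + 18 + 18 + 16 + 8 + 4 = 92.
(This is the classic 8-queens count.)

92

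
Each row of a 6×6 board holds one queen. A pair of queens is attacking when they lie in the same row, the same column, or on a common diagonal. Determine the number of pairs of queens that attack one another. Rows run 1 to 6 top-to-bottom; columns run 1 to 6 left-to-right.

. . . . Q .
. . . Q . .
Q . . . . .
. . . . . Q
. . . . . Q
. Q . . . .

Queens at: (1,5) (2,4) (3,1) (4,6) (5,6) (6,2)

3

Same column: (4,6)–(5,6) (column 6).
Same diagonal: (1,5)–(2,4) (|1−2| = |5−4| = 1); (2,4)–(4,6) (|2−4| = |4−6| = 2).
Total attacking pairs: 3.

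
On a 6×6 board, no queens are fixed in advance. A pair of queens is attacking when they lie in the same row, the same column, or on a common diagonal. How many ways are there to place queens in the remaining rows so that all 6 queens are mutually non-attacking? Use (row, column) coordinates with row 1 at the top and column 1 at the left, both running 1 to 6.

Branch on row 1: col 1 → 0; col 2 → 1; col 3 → 1; col 4 → 1; col 5 → 1; col 6 → 0.
Sum: 0 + 1 + 1 + 1 + 1 + 0 = 4.
(This is the classic 6-queens count.)

4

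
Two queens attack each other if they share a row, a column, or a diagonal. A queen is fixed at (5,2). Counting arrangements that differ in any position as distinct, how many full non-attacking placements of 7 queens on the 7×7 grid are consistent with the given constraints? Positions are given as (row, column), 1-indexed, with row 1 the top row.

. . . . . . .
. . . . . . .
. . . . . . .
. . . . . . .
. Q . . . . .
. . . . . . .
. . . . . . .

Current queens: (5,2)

Branch on row 1: col 1 → 1; col 3 → 1; col 4 → 2; col 5 → 1; col 7 → 1.
Sum: 1 + 1 + 2 + 1 + 1 = 6.

6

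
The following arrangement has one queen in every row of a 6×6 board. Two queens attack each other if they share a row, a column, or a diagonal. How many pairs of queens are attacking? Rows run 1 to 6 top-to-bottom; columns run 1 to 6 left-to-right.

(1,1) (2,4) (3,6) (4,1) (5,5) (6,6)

5

Same column: (1,1)–(4,1) (column 1); (3,6)–(6,6) (column 6).
Same diagonal: (1,1)–(5,5) (|1−5| = |1−5| = 4); (1,1)–(6,6) (|1−6| = |1−6| = 5); (5,5)–(6,6) (|5−6| = |5−6| = 1).
Total attacking pairs: 5.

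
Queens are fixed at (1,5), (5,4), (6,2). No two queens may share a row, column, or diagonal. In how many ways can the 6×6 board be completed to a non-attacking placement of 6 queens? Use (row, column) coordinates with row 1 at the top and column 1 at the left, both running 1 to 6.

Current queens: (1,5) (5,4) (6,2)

Branch on row 2: col 3 → 1.
Sum: 1 = 1.

1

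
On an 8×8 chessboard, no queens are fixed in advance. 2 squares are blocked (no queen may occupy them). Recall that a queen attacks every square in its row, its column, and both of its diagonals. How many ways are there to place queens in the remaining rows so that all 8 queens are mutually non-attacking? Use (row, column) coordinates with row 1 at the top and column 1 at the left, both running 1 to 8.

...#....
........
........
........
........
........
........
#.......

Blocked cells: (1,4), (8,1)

71

Branch on row 1: col 1 → 4; col 2 → 8; col 3 → 14; col 5 → 17; col 6 → 16; col 7 → 8; col 8 → 4.
Sum: 4 + 8 + 14 + 17 + 16 + 8 + 4 = 71.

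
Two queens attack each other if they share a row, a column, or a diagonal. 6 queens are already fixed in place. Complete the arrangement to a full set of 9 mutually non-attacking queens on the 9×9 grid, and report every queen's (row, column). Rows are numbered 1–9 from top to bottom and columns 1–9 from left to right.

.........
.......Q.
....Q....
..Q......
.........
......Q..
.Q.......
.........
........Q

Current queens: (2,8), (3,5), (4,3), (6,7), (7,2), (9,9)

(1,4) (2,8) (3,5) (4,3) (5,1) (6,7) (7,2) (8,6) (9,9)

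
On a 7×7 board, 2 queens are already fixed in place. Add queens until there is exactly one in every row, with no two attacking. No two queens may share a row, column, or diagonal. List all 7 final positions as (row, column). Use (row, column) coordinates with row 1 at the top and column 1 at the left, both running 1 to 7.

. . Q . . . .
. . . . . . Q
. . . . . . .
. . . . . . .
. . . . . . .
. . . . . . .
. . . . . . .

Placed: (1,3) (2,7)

(1,3) (2,7) (3,2) (4,4) (5,6) (6,1) (7,5)

Row 3: attacked by (1,3)→{1,3,5}; (2,7)→{6,7}. Safe: 2, 4. Place at column 2.
Row 4: attacked by (1,3)→{3,6}; (2,7)→{5,7}; (3,2)→{1,2,3}. Safe: 4. Place at column 4.
Row 5: attacked by (1,3)→{3,7}; (2,7)→{4,7}; (3,2)→{2,4}; (4,4)→{3,4,5}. Safe: 1, 6. Place at column 6.
Row 6: attacked by (1,3)→{3}; (2,7)→{3,7}; (3,2)→{2,5}; (4,4)→{2,4,6}; (5,6)→{5,6,7}. Safe: 1. Place at column 1.
Row 7: attacked by (1,3)→{3}; (2,7)→{2,7}; (3,2)→{2,6}; (4,4)→{1,4,7}; (5,6)→{4,6}; (6,1)→{1,2}. Safe: 5. Place at column 5.
Columns [3, 7, 2, 4, 6, 1, 5], r−c [-2, -5, 1, 0, -1, 5, 2], r+c [4, 9, 5, 8, 11, 7, 12] are all distinct, so no two queens attack.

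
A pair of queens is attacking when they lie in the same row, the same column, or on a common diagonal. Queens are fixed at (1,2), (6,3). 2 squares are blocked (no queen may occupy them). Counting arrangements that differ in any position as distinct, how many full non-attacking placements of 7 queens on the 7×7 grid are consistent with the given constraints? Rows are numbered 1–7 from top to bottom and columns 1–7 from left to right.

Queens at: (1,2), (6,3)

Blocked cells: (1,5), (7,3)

3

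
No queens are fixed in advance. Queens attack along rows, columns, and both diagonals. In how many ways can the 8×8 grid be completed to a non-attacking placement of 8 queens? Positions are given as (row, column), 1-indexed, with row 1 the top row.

Branch on row 1: col 1 → 4; col 2 → 8; col 3 → 16; col 4 → 18; col 5 → 18; col 6 → 16; col 7 → 8; col 8 → 4.
Sum: 4 + 8 + 16 + 18 + 18 + 16 + 8 + 4 = 92.
(This is the classic 8-queens count.)

92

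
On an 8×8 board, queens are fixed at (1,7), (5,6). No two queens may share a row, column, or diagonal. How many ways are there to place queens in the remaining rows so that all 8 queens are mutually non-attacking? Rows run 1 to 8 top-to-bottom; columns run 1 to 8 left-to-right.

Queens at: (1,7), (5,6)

3

Branch on row 2: col 1 → 1; col 2 → 0; col 4 → 1; col 5 → 1.
Sum: 1 + 0 + 1 + 1 = 3.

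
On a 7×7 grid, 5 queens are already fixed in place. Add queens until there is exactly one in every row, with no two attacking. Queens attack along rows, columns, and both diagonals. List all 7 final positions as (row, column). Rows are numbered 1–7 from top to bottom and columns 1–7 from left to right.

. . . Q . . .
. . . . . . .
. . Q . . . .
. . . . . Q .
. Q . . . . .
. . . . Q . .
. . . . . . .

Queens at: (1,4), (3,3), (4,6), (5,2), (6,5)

(1,4) (2,7) (3,3) (4,6) (5,2) (6,5) (7,1)

Row 2: attacked by (1,4)→{3,4,5}; (3,3)→{2,3,4}; (4,6)→{4,6}; (5,2)→{2,5}; (6,5)→{1,5}. Safe: 7. Place at column 7.
Row 7: attacked by (1,4)→{4}; (2,7)→{2,7}; (3,3)→{3,7}; (4,6)→{3,6}; (5,2)→{2,4}; (6,5)→{4,5,6}. Safe: 1. Place at column 1.
Columns [4, 7, 3, 6, 2, 5, 1], r−c [-3, -5, 0, -2, 3, 1, 6], r+c [5, 9, 6, 10, 7, 11, 8] are all distinct, so no two queens attack.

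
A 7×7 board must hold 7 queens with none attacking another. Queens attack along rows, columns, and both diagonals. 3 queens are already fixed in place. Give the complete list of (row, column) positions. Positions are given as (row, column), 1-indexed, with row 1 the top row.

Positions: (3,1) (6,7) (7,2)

Row 1: attacked by (3,1)→{1,3}; (6,7)→{2,7}; (7,2)→{2}. Safe: 4, 5, 6. Place at column 4.
Row 2: attacked by (1,4)→{3,4,5}; (3,1)→{1,2}; (6,7)→{3,7}; (7,2)→{2,7}. Safe: 6. Place at column 6.
Row 4: attacked by (1,4)→{1,4,7}; (2,6)→{4,6}; (3,1)→{1,2}; (6,7)→{5,7}; (7,2)→{2,5}. Safe: 3. Place at column 3.
Row 5: attacked by (1,4)→{4}; (2,6)→{3,6}; (3,1)→{1,3}; (4,3)→{2,3,4}; (6,7)→{6,7}; (7,2)→{2,4}. Safe: 5. Place at column 5.
Columns [4, 6, 1, 3, 5, 7, 2], r−c [-3, -4, 2, 1, 0, -1, 5], r+c [5, 8, 4, 7, 10, 13, 9] are all distinct, so no two queens attack.

(1,4) (2,6) (3,1) (4,3) (5,5) (6,7) (7,2)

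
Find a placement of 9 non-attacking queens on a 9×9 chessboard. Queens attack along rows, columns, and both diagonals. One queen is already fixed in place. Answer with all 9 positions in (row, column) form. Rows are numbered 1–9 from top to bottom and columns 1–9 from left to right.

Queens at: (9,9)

(1,4) (2,8) (3,1) (4,5) (5,7) (6,2) (7,6) (8,3) (9,9)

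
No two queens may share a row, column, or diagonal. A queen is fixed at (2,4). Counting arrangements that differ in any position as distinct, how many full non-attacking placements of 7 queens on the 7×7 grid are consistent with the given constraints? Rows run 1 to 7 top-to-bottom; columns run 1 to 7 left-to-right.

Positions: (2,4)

6

Branch on row 1: col 1 → 1; col 2 → 2; col 6 → 2; col 7 → 1.
Sum: 1 + 2 + 2 + 1 = 6.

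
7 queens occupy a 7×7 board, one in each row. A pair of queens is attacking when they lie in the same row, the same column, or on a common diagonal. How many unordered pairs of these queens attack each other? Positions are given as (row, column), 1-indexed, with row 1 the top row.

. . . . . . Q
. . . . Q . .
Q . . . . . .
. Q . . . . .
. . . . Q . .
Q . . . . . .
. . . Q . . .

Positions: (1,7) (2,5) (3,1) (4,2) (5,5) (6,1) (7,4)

4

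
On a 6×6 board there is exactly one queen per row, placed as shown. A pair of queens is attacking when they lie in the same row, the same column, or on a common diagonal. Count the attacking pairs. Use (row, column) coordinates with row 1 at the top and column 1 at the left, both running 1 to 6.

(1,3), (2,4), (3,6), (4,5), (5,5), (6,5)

Same column: (4,5)–(5,5) (column 5); (4,5)–(6,5) (column 5); (5,5)–(6,5) (column 5).
Same diagonal: (1,3)–(2,4) (|1−2| = |3−4| = 1); (3,6)–(4,5) (|3−4| = |6−5| = 1).
Total attacking pairs: 5.

5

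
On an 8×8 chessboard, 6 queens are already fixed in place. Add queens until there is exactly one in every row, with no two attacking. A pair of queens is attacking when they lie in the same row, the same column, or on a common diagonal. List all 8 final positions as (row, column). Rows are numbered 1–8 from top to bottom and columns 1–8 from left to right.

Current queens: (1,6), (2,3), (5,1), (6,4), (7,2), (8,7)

Row 3: attacked by (1,6)→{4,6,8}; (2,3)→{2,3,4}; (5,1)→{1,3}; (6,4)→{1,4,7}; (7,2)→{2,6}; (8,7)→{2,7}. Safe: 5. Place at column 5.
Row 4: attacked by (1,6)→{3,6}; (2,3)→{1,3,5}; (3,5)→{4,5,6}; (5,1)→{1,2}; (6,4)→{2,4,6}; (7,2)→{2,5}; (8,7)→{3,7}. Safe: 8. Place at column 8.
Columns [6, 3, 5, 8, 1, 4, 2, 7], r−c [-5, -1, -2, -4, 4, 2, 5, 1], r+c [7, 5, 8, 12, 6, 10, 9, 15] are all distinct, so no two queens attack.

(1,6) (2,3) (3,5) (4,8) (5,1) (6,4) (7,2) (8,7)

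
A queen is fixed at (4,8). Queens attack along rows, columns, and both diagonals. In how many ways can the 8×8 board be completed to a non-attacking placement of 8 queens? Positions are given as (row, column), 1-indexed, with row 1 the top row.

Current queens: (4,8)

Branch on row 1: col 1 → 1; col 2 → 2; col 3 → 4; col 4 → 5; col 6 → 4; col 7 → 2.
Sum: 1 + 2 + 4 + 5 + 4 + 2 = 18.

18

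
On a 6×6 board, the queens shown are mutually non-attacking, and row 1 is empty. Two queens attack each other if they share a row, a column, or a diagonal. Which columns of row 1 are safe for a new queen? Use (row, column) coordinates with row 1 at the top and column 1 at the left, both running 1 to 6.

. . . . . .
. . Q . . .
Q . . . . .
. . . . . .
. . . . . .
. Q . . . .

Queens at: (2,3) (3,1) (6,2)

(2,3) attacks row 1 at column 3 and diagonals 2, 4.
(3,1) attacks row 1 at column 1 and diagonals 3.
(6,2) attacks row 1 at column 2.
Attacked columns: {1, 2, 3, 4}. Safe: {5, 6}.

columns 5, 6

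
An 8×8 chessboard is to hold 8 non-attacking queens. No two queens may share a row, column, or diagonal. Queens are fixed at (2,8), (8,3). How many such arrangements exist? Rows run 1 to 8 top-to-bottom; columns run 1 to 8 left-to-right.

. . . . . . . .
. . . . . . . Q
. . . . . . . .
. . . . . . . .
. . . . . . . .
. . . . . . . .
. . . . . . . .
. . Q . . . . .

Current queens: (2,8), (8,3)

3

Branch on row 1: col 1 → 0; col 2 → 0; col 4 → 1; col 5 → 1; col 6 → 1.
Sum: 0 + 0 + 1 + 1 + 1 = 3.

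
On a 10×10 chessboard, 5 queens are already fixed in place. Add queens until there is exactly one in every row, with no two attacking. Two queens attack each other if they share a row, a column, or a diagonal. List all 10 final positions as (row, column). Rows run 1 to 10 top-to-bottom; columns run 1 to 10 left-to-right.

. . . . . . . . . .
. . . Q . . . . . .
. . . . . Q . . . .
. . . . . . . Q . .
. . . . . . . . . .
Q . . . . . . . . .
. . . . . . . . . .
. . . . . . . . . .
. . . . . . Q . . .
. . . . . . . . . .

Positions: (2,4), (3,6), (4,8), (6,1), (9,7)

Row 1: attacked by (2,4)→{3,4,5}; (3,6)→{4,6,8}; (4,8)→{5,8}; (6,1)→{1,6}; (9,7)→{7}. Safe: 2, 9, 10. Place at column 2.
Row 5: attacked by (1,2)→{2,6}; (2,4)→{1,4,7}; (3,6)→{4,6,8}; (4,8)→{7,8,9}; (6,1)→{1,2}; (9,7)→{3,7}. Safe: 5, 10. Place at column 10.
Row 7: attacked by (1,2)→{2,8}; (2,4)→{4,9}; (3,6)→{2,6,10}; (4,8)→{5,8}; (5,10)→{8,10}; (6,1)→{1,2}; (9,7)→{5,7,9}. Safe: 3. Place at column 3.
Row 8: attacked by (1,2)→{2,9}; (2,4)→{4,10}; (3,6)→{1,6}; (4,8)→{4,8}; (5,10)→{7,10}; (6,1)→{1,3}; (7,3)→{2,3,4}; (9,7)→{6,7,8}. Safe: 5. Place at column 5.
Row 10: attacked by (1,2)→{2}; (2,4)→{4}; (3,6)→{6}; (4,8)→{2,8}; (5,10)→{5,10}; (6,1)→{1,5}; (7,3)→{3,6}; (8,5)→{3,5,7}; (9,7)→{6,7,8}. Safe: 9. Place at column 9.
Columns [2, 4, 6, 8, 10, 1, 3, 5, 7, 9], r−c [-1, -2, -3, -4, -5, 5, 4, 3, 2, 1], r+c [3, 6, 9, 12, 15, 7, 10, 13, 16, 19] are all distinct, so no two queens attack.

(1,2) (2,4) (3,6) (4,8) (5,10) (6,1) (7,3) (8,5) (9,7) (10,9)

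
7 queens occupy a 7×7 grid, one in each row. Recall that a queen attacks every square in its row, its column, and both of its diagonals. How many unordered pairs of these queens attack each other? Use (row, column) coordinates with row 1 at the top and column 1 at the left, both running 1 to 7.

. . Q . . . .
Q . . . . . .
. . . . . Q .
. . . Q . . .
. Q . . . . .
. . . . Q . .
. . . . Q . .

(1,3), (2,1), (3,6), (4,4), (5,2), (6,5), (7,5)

Same column: (6,5)–(7,5) (column 5).
Same diagonal: (2,1)–(6,5) (|2−6| = |1−5| = 4).
Total attacking pairs: 2.

2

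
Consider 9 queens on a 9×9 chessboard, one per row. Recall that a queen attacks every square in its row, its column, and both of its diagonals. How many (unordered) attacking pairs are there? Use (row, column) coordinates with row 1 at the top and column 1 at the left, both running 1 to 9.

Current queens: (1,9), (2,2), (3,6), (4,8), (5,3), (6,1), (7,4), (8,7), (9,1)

2

Same column: (6,1)–(9,1) (column 1).
Same diagonal: (1,9)–(9,1) (|1−9| = |9−1| = 8).
Total attacking pairs: 2.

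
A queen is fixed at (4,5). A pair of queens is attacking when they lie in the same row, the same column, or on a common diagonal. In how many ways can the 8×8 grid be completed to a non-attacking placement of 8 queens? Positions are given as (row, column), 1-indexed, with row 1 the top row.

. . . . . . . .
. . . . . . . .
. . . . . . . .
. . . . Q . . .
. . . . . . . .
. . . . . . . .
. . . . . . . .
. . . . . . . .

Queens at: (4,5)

8

Branch on row 1: col 1 → 0; col 3 → 2; col 4 → 4; col 6 → 1; col 7 → 1.
Sum: 0 + 2 + 4 + 1 + 1 = 8.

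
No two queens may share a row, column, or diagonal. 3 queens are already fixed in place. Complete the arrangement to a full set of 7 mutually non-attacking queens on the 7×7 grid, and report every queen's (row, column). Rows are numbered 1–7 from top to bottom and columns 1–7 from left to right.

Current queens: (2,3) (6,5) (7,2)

Row 1: attacked by (2,3)→{2,3,4}; (6,5)→{5}; (7,2)→{2}. Safe: 1, 6, 7. Place at column 6.
Row 3: attacked by (1,6)→{4,6}; (2,3)→{2,3,4}; (6,5)→{2,5}; (7,2)→{2,6}. Safe: 1, 7. Place at column 7.
Row 4: attacked by (1,6)→{3,6}; (2,3)→{1,3,5}; (3,7)→{6,7}; (6,5)→{3,5,7}; (7,2)→{2,5}. Safe: 4. Place at column 4.
Row 5: attacked by (1,6)→{2,6}; (2,3)→{3,6}; (3,7)→{5,7}; (4,4)→{3,4,5}; (6,5)→{4,5,6}; (7,2)→{2,4}. Safe: 1. Place at column 1.
Columns [6, 3, 7, 4, 1, 5, 2], r−c [-5, -1, -4, 0, 4, 1, 5], r+c [7, 5, 10, 8, 6, 11, 9] are all distinct, so no two queens attack.

(1,6) (2,3) (3,7) (4,4) (5,1) (6,5) (7,2)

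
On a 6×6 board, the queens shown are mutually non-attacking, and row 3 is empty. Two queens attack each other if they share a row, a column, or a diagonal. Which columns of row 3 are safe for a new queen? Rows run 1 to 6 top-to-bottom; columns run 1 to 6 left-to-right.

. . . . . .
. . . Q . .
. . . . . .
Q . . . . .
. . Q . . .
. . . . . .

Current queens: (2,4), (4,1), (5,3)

(2,4) attacks row 3 at column 4 and diagonals 3, 5.
(4,1) attacks row 3 at column 1 and diagonals 2.
(5,3) attacks row 3 at column 3 and diagonals 1, 5.
Attacked columns: {1, 2, 3, 4, 5}. Safe: {6}.

columns 6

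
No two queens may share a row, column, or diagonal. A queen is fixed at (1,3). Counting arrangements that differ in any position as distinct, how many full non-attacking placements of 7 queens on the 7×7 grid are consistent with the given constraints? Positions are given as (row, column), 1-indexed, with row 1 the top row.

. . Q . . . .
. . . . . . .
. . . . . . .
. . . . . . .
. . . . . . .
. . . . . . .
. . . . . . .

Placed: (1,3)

6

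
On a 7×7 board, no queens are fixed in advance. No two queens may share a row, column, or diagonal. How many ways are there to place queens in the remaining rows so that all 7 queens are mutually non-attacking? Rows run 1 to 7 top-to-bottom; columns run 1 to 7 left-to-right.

40

Branch on row 1: col 1 → 4; col 2 → 7; col 3 → 6; col 4 → 6; col 5 → 6; col 6 → 7; col 7 → 4.
Sum: 4 + 7 + 6 + 6 + 6 + 7 + 4 = 40.
(This is the classic 7-queens count.)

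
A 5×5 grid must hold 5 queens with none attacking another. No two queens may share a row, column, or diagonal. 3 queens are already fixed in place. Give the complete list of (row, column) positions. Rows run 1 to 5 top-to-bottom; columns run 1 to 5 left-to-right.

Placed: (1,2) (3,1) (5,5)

Row 2: attacked by (1,2)→{1,2,3}; (3,1)→{1,2}; (5,5)→{2,5}. Safe: 4. Place at column 4.
Row 4: attacked by (1,2)→{2,5}; (2,4)→{2,4}; (3,1)→{1,2}; (5,5)→{4,5}. Safe: 3. Place at column 3.
Columns [2, 4, 1, 3, 5], r−c [-1, -2, 2, 1, 0], r+c [3, 6, 4, 7, 10] are all distinct, so no two queens attack.

(1,2) (2,4) (3,1) (4,3) (5,5)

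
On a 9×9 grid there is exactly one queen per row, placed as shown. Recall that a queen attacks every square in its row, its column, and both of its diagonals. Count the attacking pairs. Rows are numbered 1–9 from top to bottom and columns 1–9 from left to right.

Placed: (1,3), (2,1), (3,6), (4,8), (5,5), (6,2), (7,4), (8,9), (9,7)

0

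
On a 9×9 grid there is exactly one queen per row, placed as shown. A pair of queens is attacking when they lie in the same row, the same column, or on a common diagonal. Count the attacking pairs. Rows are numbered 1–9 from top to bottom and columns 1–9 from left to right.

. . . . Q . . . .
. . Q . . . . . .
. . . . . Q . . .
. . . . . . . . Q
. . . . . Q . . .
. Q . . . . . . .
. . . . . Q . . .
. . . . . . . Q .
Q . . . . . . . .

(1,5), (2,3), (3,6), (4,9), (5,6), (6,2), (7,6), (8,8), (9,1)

5

Same column: (3,6)–(5,6) (column 6); (3,6)–(7,6) (column 6); (5,6)–(7,6) (column 6).
Same diagonal: (2,3)–(5,6) (|2−5| = |3−6| = 3); (4,9)–(7,6) (|4−7| = |9−6| = 3).
Total attacking pairs: 5.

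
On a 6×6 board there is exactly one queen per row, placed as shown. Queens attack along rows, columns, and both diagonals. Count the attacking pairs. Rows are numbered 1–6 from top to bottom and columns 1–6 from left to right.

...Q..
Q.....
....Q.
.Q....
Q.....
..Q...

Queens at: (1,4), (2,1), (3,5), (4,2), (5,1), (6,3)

2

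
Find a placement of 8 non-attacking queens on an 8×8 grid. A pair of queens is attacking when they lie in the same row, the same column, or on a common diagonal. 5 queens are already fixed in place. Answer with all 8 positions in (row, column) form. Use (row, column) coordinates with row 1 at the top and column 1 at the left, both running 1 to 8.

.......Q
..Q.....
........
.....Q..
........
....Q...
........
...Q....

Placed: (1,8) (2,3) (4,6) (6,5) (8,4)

Row 3: attacked by (1,8)→{6,8}; (2,3)→{2,3,4}; (4,6)→{5,6,7}; (6,5)→{2,5,8}; (8,4)→{4}. Safe: 1. Place at column 1.
Row 5: attacked by (1,8)→{4,8}; (2,3)→{3,6}; (3,1)→{1,3}; (4,6)→{5,6,7}; (6,5)→{4,5,6}; (8,4)→{1,4,7}. Safe: 2. Place at column 2.
Row 7: attacked by (1,8)→{2,8}; (2,3)→{3,8}; (3,1)→{1,5}; (4,6)→{3,6}; (5,2)→{2,4}; (6,5)→{4,5,6}; (8,4)→{3,4,5}. Safe: 7. Place at column 7.
Columns [8, 3, 1, 6, 2, 5, 7, 4], r−c [-7, -1, 2, -2, 3, 1, 0, 4], r+c [9, 5, 4, 10, 7, 11, 14, 12] are all distinct, so no two queens attack.

(1,8) (2,3) (3,1) (4,6) (5,2) (6,5) (7,7) (8,4)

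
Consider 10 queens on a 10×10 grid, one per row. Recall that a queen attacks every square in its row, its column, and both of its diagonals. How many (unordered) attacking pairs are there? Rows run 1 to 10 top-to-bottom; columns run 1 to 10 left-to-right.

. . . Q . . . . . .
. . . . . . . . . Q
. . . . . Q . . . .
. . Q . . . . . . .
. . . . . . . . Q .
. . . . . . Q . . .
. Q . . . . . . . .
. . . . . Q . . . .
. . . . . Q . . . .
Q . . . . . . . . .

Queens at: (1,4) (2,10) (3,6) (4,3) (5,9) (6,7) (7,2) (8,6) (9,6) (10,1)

Same column: (3,6)–(8,6) (column 6); (3,6)–(9,6) (column 6); (8,6)–(9,6) (column 6).
Same diagonal: (1,4)–(3,6) (|1−3| = |4−6| = 2); (3,6)–(7,2) (|3−7| = |6−2| = 4); (5,9)–(8,6) (|5−8| = |9−6| = 3).
Total attacking pairs: 6.

6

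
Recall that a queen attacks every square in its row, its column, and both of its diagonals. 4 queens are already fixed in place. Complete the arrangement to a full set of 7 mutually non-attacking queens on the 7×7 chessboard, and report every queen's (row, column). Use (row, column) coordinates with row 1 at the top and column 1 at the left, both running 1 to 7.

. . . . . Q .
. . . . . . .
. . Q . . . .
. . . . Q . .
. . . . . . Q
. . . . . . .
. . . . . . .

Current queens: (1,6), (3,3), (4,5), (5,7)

Row 2: attacked by (1,6)→{5,6,7}; (3,3)→{2,3,4}; (4,5)→{3,5,7}; (5,7)→{4,7}. Safe: 1. Place at column 1.
Row 6: attacked by (1,6)→{1,6}; (2,1)→{1,5}; (3,3)→{3,6}; (4,5)→{3,5,7}; (5,7)→{6,7}. Safe: 2, 4. Place at column 2.
Row 7: attacked by (1,6)→{6}; (2,1)→{1,6}; (3,3)→{3,7}; (4,5)→{2,5}; (5,7)→{5,7}; (6,2)→{1,2,3}. Safe: 4. Place at column 4.
Columns [6, 1, 3, 5, 7, 2, 4], r−c [-5, 1, 0, -1, -2, 4, 3], r+c [7, 3, 6, 9, 12, 8, 11] are all distinct, so no two queens attack.

(1,6) (2,1) (3,3) (4,5) (5,7) (6,2) (7,4)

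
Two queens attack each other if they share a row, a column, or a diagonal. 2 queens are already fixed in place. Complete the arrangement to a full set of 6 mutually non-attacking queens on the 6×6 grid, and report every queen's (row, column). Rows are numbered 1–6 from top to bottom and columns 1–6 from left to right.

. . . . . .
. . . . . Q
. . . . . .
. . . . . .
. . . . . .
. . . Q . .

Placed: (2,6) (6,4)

(1,3) (2,6) (3,2) (4,5) (5,1) (6,4)

Row 1: attacked by (2,6)→{5,6}; (6,4)→{4}. Safe: 1, 2, 3. Place at column 3.
Row 3: attacked by (1,3)→{1,3,5}; (2,6)→{5,6}; (6,4)→{1,4}. Safe: 2. Place at column 2.
Row 4: attacked by (1,3)→{3,6}; (2,6)→{4,6}; (3,2)→{1,2,3}; (6,4)→{2,4,6}. Safe: 5. Place at column 5.
Row 5: attacked by (1,3)→{3}; (2,6)→{3,6}; (3,2)→{2,4}; (4,5)→{4,5,6}; (6,4)→{3,4,5}. Safe: 1. Place at column 1.
Columns [3, 6, 2, 5, 1, 4], r−c [-2, -4, 1, -1, 4, 2], r+c [4, 8, 5, 9, 6, 10] are all distinct, so no two queens attack.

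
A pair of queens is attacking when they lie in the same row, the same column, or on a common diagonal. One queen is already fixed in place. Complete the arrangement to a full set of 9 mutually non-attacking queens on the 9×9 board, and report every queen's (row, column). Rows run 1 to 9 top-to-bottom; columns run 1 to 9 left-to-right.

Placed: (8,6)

Row 1: attacked by (8,6)→{6}. Safe: 1, 2, 3, 4, 5, 7, 8, 9. Place at column 7.
Row 2: attacked by (1,7)→{6,7,8}; (8,6)→{6}. Safe: 1, 2, 3, 4, 5, 9. Place at column 5.
Row 3: attacked by (1,7)→{5,7,9}; (2,5)→{4,5,6}; (8,6)→{1,6}. Safe: 2, 3, 8. Place at column 2.
Row 4: attacked by (1,7)→{4,7}; (2,5)→{3,5,7}; (3,2)→{1,2,3}; (8,6)→{2,6}. Safe: 8, 9. Place at column 8.
Row 5: attacked by (1,7)→{3,7}; (2,5)→{2,5,8}; (3,2)→{2,4}; (4,8)→{7,8,9}; (8,6)→{3,6,9}. Safe: 1. Place at column 1.
Row 6: attacked by (1,7)→{2,7}; (2,5)→{1,5,9}; (3,2)→{2,5}; (4,8)→{6,8}; (5,1)→{1,2}; (8,6)→{4,6,8}. Safe: 3. Place at column 3.
Row 7: attacked by (1,7)→{1,7}; (2,5)→{5}; (3,2)→{2,6}; (4,8)→{5,8}; (5,1)→{1,3}; (6,3)→{2,3,4}; (8,6)→{5,6,7}. Safe: 9. Place at column 9.
Row 9: attacked by (1,7)→{7}; (2,5)→{5}; (3,2)→{2,8}; (4,8)→{3,8}; (5,1)→{1,5}; (6,3)→{3,6}; (7,9)→{7,9}; (8,6)→{5,6,7}. Safe: 4. Place at column 4.
Columns [7, 5, 2, 8, 1, 3, 9, 6, 4], r−c [-6, -3, 1, -4, 4, 3, -2, 2, 5], r+c [8, 7, 5, 12, 6, 9, 16, 14, 13] are all distinct, so no two queens attack.

(1,7) (2,5) (3,2) (4,8) (5,1) (6,3) (7,9) (8,6) (9,4)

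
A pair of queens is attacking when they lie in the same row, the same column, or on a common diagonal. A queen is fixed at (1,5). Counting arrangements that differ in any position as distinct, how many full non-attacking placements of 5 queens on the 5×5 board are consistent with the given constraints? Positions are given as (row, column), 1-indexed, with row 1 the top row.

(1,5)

Branch on row 2: col 1 → 0; col 2 → 1; col 3 → 1.
Sum: 0 + 1 + 1 = 2.

2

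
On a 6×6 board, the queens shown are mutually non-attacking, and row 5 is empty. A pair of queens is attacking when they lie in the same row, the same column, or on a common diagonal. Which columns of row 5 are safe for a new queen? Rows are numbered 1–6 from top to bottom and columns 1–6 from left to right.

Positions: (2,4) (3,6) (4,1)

columns 3, 5

(2,4) attacks row 5 at column 4 and diagonals 1.
(3,6) attacks row 5 at column 6 and diagonals 4.
(4,1) attacks row 5 at column 1 and diagonals 2.
Attacked columns: {1, 2, 4, 6}. Safe: {3, 5}.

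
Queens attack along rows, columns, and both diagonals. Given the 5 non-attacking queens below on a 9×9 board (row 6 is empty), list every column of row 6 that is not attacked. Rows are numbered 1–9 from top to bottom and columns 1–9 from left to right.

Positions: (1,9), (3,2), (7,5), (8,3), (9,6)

columns 7, 8

(1,9) attacks row 6 at column 9 and diagonals 4.
(3,2) attacks row 6 at column 2 and diagonals 5.
(7,5) attacks row 6 at column 5 and diagonals 4, 6.
(8,3) attacks row 6 at column 3 and diagonals 1, 5.
(9,6) attacks row 6 at column 6 and diagonals 3, 9.
Attacked columns: {1, 2, 3, 4, 5, 6, 9}. Safe: {7, 8}.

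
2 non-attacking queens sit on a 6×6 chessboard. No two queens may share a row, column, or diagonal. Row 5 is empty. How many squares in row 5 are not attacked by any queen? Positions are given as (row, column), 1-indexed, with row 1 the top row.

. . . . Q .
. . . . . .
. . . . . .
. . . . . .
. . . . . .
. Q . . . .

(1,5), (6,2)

(1,5) attacks row 5 at column 5 and diagonals 1.
(6,2) attacks row 5 at column 2 and diagonals 1, 3.
Attacked columns: {1, 2, 3, 5}. Safe: {4, 6}.

2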